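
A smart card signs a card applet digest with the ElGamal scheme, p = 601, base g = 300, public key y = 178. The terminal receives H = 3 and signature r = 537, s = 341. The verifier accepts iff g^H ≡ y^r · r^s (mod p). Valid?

Left side g^H mod p:
300^3 mod 601 = 75
Right side y^r · r^s mod p:
178^537 mod 601 = 169
537^341 mod 601 = 338
169·338 = 57122 ≡ 27 (mod 601)
75 ≠ 27, so verification fails.

no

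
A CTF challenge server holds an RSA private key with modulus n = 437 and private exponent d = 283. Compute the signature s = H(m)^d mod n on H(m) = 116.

231

Squares mod 437: (H(m))^1≡116, (H(m))^2≡346, (H(m))^4≡415, (H(m))^8≡47, (H(m))^16≡24, (H(m))^32≡139, (H(m))^64≡93, (H(m))^128≡346, (H(m))^256≡415
283 = 256 + 16 + 8 + 2 + 1, so (H(m))^283 ≡ 415·24·47·346·116 ≡ 231 (mod 437)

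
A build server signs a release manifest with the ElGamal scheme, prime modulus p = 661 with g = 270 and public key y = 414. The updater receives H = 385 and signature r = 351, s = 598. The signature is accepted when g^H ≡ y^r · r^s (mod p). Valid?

Left side g^H mod p:
270^2 = 72900 ≡ 190
270^4 ≡ 190^2 = 36100 ≡ 406
270^8 ≡ 406^2 = 164836 ≡ 247
270^16 ≡ 247^2 = 61009 ≡ 197
270^32 ≡ 197^2 = 38809 ≡ 471
270^64 ≡ 471^2 = 221841 ≡ 406
270^128 ≡ 406^2 = 164836 ≡ 247
270^256 ≡ 247^2 = 61009 ≡ 197
385 = 256 + 128 + 1, so 270^385 ≡ 197·247·270 ≡ 555 (mod 661)
Right side y^r · r^s mod p:
414^2 = 171396 ≡ 197
414^4 ≡ 197^2 = 38809 ≡ 471
414^8 ≡ 471^2 = 221841 ≡ 406
414^16 ≡ 406^2 = 164836 ≡ 247
414^32 ≡ 247^2 = 61009 ≡ 197
414^64 ≡ 197^2 = 38809 ≡ 471
414^128 ≡ 471^2 = 221841 ≡ 406
414^256 ≡ 406^2 = 164836 ≡ 247
351 = 256 + 64 + 16 + 8 + 4 + 2 + 1, so 414^351 ≡ 247·471·247·406·471·197·414 ≡ 414 (mod 661)
351^2 = 123201 ≡ 255
351^4 ≡ 255^2 = 65025 ≡ 247
351^8 ≡ 247^2 = 61009 ≡ 197
351^16 ≡ 197^2 = 38809 ≡ 471
351^32 ≡ 471^2 = 221841 ≡ 406
351^64 ≡ 406^2 = 164836 ≡ 247
351^128 ≡ 247^2 = 61009 ≡ 197
351^256 ≡ 197^2 = 38809 ≡ 471
351^512 ≡ 471^2 = 221841 ≡ 406
598 = 512 + 64 + 16 + 4 + 2, so 351^598 ≡ 406·247·471·247·255 ≡ 464 (mod 661)
414·464 = 192096 ≡ 406 (mod 661)
555 ≠ 406, so verification fails.

no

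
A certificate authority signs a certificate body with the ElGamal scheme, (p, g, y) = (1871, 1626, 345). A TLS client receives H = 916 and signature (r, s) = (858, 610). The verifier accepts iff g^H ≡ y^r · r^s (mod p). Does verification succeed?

Left side g^H mod p:
1626^2 = 2643876 ≡ 153
1626^4 ≡ 153^2 = 23409 ≡ 957
1626^8 ≡ 957^2 = 915849 ≡ 930
1626^16 ≡ 930^2 = 864900 ≡ 498
1626^32 ≡ 498^2 = 248004 ≡ 1032
1626^64 ≡ 1032^2 = 1065024 ≡ 425
1626^128 ≡ 425^2 = 180625 ≡ 1009
1626^256 ≡ 1009^2 = 1018081 ≡ 257
1626^512 ≡ 257^2 = 66049 ≡ 564
916 = 512 + 256 + 128 + 16 + 4, so 1626^916 ≡ 564·257·1009·498·957 ≡ 771 (mod 1871)
Right side y^r · r^s mod p:
345^2 = 119025 ≡ 1152
345^4 ≡ 1152^2 = 1327104 ≡ 565
345^8 ≡ 565^2 = 319225 ≡ 1155
345^16 ≡ 1155^2 = 1334025 ≡ 2
345^32 ≡ 2^2 = 4
345^64 ≡ 4^2 = 16
345^128 ≡ 16^2 = 256
345^256 ≡ 256^2 = 65536 ≡ 51
345^512 ≡ 51^2 = 2601 ≡ 730
858 = 512 + 256 + 64 + 16 + 8 + 2, so 345^858 ≡ 730·51·16·2·1155·1152 ≡ 677 (mod 1871)
858^2 = 736164 ≡ 861
858^4 ≡ 861^2 = 741321 ≡ 405
858^8 ≡ 405^2 = 164025 ≡ 1248
858^16 ≡ 1248^2 = 1557504 ≡ 832
858^32 ≡ 832^2 = 692224 ≡ 1825
858^64 ≡ 1825^2 = 3330625 ≡ 245
858^128 ≡ 245^2 = 60025 ≡ 153
858^256 ≡ 153^2 = 23409 ≡ 957
858^512 ≡ 957^2 = 915849 ≡ 930
610 = 512 + 64 + 32 + 2, so 858^610 ≡ 930·245·1825·861 ≡ 681 (mod 1871)
677·681 = 461037 ≡ 771 (mod 1871)
771 ≡ 771 (mod 1871), so the signature is genuine.

passes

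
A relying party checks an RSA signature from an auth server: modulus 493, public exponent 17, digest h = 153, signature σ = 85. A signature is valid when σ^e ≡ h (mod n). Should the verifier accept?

accept

σ^2 ≡ 85^2 = 7225 ≡ 323
σ^4 ≡ 323^2 = 104329 ≡ 306
σ^8 ≡ 306^2 = 93636 ≡ 459
σ^16 ≡ 459^2 = 210681 ≡ 170
17 = 16 + 1, so σ^17 ≡ 170·85 ≡ 153 (mod 493)
σ^17 mod 493 = 153 matches h.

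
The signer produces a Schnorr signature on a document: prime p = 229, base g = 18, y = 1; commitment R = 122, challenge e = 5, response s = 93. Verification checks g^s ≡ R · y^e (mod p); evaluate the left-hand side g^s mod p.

18^2 = 324 ≡ 95
18^4 ≡ 95^2 = 9025 ≡ 94
18^8 ≡ 94^2 = 8836 ≡ 134
18^16 ≡ 134^2 = 17956 ≡ 94
18^32 ≡ 94^2 = 8836 ≡ 134
18^64 ≡ 134^2 = 17956 ≡ 94
93 = 64 + 16 + 8 + 4 + 1, so 18^93 ≡ 94·94·134·94·18 ≡ 122 (mod 229)

122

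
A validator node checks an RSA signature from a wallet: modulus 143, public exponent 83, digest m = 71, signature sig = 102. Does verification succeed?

passes

sig^2 ≡ 102^2 = 10404 ≡ 108
sig^4 ≡ 108^2 = 11664 ≡ 81
sig^8 ≡ 81^2 = 6561 ≡ 126
sig^16 ≡ 126^2 = 15876 ≡ 3
sig^32 ≡ 3^2 = 9
sig^64 ≡ 9^2 = 81
83 = 64 + 16 + 2 + 1, so sig^83 ≡ 81·3·108·102 ≡ 71 (mod 143)
Since 71 equals the digest 71, verification succeeds.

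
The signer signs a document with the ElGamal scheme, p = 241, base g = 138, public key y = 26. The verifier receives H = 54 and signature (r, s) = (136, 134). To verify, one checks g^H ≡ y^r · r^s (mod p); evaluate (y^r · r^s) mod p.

26^2 = 676 ≡ 194
26^4 ≡ 194^2 = 37636 ≡ 40
26^8 ≡ 40^2 = 1600 ≡ 154
26^16 ≡ 154^2 = 23716 ≡ 98
26^32 ≡ 98^2 = 9604 ≡ 205
26^64 ≡ 205^2 = 42025 ≡ 91
26^128 ≡ 91^2 = 8281 ≡ 87
136 = 128 + 8, so 26^136 ≡ 87·154 ≡ 143 (mod 241)
136^2 = 18496 ≡ 180
136^4 ≡ 180^2 = 32400 ≡ 106
136^8 ≡ 106^2 = 11236 ≡ 150
136^16 ≡ 150^2 = 22500 ≡ 87
136^32 ≡ 87^2 = 7569 ≡ 98
136^64 ≡ 98^2 = 9604 ≡ 205
136^128 ≡ 205^2 = 42025 ≡ 91
134 = 128 + 4 + 2, so 136^134 ≡ 91·106·180 ≡ 116 (mod 241)
y^r · r^s ≡ 143·116 = 16588 ≡ 200 (mod 241)

200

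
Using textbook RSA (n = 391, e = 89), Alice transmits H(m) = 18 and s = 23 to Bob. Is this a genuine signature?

forged

Squares mod 391: s^1≡23, s^2≡138, s^4≡276, s^8≡322, s^16≡69, s^32≡69, s^64≡69
89 = 64 + 16 + 8 + 1, so s^89 ≡ 69·69·322·23 ≡ 368 (mod 391)
s^89 mod 391 = 368, but H(m) = 18.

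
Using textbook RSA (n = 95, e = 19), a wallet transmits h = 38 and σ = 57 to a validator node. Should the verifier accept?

accept

σ^2 ≡ 57^2 = 3249 ≡ 19
σ^4 ≡ 19^2 = 361 ≡ 76
σ^8 ≡ 76^2 = 5776 ≡ 76
σ^16 ≡ 76^2 = 5776 ≡ 76
19 = 16 + 2 + 1, so σ^19 ≡ 76·19·57 ≡ 38 (mod 95)
Since 38 equals the digest 38, verification succeeds.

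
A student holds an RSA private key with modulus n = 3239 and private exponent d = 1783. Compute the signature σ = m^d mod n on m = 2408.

m^1783 mod 3239 = 101

101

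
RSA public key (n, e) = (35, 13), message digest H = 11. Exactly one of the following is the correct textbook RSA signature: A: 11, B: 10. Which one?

A

Candidate A: Squares mod 35: 11^1≡11, 11^2≡16, 11^4≡11, 11^8≡16; 13 = 8 + 4 + 1, so 11^13 ≡ 16·11·11 ≡ 11 (mod 35)
  → matches H = 11
Candidate B: Squares mod 35: 10^1≡10, 10^2≡30, 10^4≡25, 10^8≡30; 13 = 8 + 4 + 1, so 10^13 ≡ 30·25·10 ≡ 10 (mod 35)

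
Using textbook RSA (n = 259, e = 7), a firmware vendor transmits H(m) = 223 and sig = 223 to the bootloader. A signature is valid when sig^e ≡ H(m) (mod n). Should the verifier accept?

Squares mod 259: sig^1≡223, sig^2≡1, sig^4≡1
7 = 4 + 2 + 1, so sig^7 ≡ 1·1·223 ≡ 223 (mod 259)
223 = H(m), so the signature checks out.

accept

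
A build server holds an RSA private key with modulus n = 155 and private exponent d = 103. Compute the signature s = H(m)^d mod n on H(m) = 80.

(H(m))^103 mod 155 = 20

20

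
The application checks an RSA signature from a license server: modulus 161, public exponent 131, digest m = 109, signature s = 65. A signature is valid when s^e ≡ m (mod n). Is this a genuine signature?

s^2 ≡ 65^2 = 4225 ≡ 39
s^4 ≡ 39^2 = 1521 ≡ 72
s^8 ≡ 72^2 = 5184 ≡ 32
s^16 ≡ 32^2 = 1024 ≡ 58
s^32 ≡ 58^2 = 3364 ≡ 144
s^64 ≡ 144^2 = 20736 ≡ 128
s^128 ≡ 128^2 = 16384 ≡ 123
131 = 128 + 2 + 1, so s^131 ≡ 123·39·65 ≡ 109 (mod 161)
109 = m, so the signature checks out.

genuine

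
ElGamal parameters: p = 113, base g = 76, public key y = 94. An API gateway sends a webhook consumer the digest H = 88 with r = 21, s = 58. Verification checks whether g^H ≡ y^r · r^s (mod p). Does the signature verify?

Left side g^H mod p:
76^2 = 5776 ≡ 13
76^4 ≡ 13^2 = 169 ≡ 56
76^8 ≡ 56^2 = 3136 ≡ 85
76^16 ≡ 85^2 = 7225 ≡ 106
76^32 ≡ 106^2 = 11236 ≡ 49
76^64 ≡ 49^2 = 2401 ≡ 28
88 = 64 + 16 + 8, so 76^88 ≡ 28·106·85 ≡ 64 (mod 113)
Right side y^r · r^s mod p:
94^2 = 8836 ≡ 22
94^4 ≡ 22^2 = 484 ≡ 32
94^8 ≡ 32^2 = 1024 ≡ 7
94^16 ≡ 7^2 = 49
21 = 16 + 4 + 1, so 94^21 ≡ 49·32·94 ≡ 40 (mod 113)
21^2 = 441 ≡ 102
21^4 ≡ 102^2 = 10404 ≡ 8
21^8 ≡ 8^2 = 64
21^16 ≡ 64^2 = 4096 ≡ 28
21^32 ≡ 28^2 = 784 ≡ 106
58 = 32 + 16 + 8 + 2, so 21^58 ≡ 106·28·64·102 ≡ 11 (mod 113)
40·11 = 440 ≡ 101 (mod 113)
64 ≠ 101, so verification fails.

does not verify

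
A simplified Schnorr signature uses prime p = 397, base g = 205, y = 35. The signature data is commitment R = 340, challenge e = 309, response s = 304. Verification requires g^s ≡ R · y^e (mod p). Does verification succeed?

g^s mod p:
Squares mod 397: 205^1≡205, 205^2≡340, 205^4≡73, 205^8≡168, 205^16≡37, 205^32≡178, 205^64≡321, 205^128≡218, 205^256≡281
304 = 256 + 32 + 16, so 205^304 ≡ 281·178·37 ≡ 249 (mod 397)
R · y^e mod p:
Squares mod 397: 35^1≡35, 35^2≡34, 35^4≡362, 35^8≡34, 35^16≡362, 35^32≡34, 35^64≡362, 35^128≡34, 35^256≡362
309 = 256 + 32 + 16 + 4 + 1, so 35^309 ≡ 362·34·362·362·35 ≡ 396 (mod 397)
340·396 = 134640 ≡ 57 (mod 397)
249 ≠ 57; the check fails.

fails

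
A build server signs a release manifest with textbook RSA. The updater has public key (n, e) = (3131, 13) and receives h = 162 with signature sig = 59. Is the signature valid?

sig^2 ≡ 59^2 = 3481 ≡ 350
sig^4 ≡ 350^2 = 122500 ≡ 391
sig^8 ≡ 391^2 = 152881 ≡ 2593
13 = 8 + 4 + 1, so sig^13 ≡ 2593·391·59 ≡ 162 (mod 3131)
sig^13 mod 3131 = 162 matches h.

valid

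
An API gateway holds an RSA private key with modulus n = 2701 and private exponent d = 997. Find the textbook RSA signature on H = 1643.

150

H^2 ≡ 1643^2 = 2699449 ≡ 1150
H^4 ≡ 1150^2 = 1322500 ≡ 1711
H^8 ≡ 1711^2 = 2927521 ≡ 2338
H^16 ≡ 2338^2 = 5466244 ≡ 2121
H^32 ≡ 2121^2 = 4498641 ≡ 1476
H^64 ≡ 1476^2 = 2178576 ≡ 1570
H^128 ≡ 1570^2 = 2464900 ≡ 1588
H^256 ≡ 1588^2 = 2521744 ≡ 1711
H^512 ≡ 1711^2 = 2927521 ≡ 2338
997 = 512 + 256 + 128 + 64 + 32 + 4 + 1, so H^997 ≡ 2338·1711·1588·1570·1476·1711·1643 ≡ 150 (mod 2701)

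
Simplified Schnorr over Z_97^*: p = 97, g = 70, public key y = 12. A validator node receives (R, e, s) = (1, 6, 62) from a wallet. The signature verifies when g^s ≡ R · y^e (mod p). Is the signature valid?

g^s mod p:
70^2 = 4900 ≡ 50
70^4 ≡ 50^2 = 2500 ≡ 75
70^8 ≡ 75^2 = 5625 ≡ 96
70^16 ≡ 96^2 = 9216 ≡ 1
70^32 ≡ 1^2 = 1
62 = 32 + 16 + 8 + 4 + 2, so 70^62 ≡ 1·1·96·75·50 ≡ 33 (mod 97)
R · y^e mod p:
12^2 = 144 ≡ 47
12^4 ≡ 47^2 = 2209 ≡ 75
6 = 4 + 2, so 12^6 ≡ 75·47 ≡ 33 (mod 97)
1·33 = 33 ≡ 33 (mod 97)
33 ≡ 33 (mod 97); signature holds.

valid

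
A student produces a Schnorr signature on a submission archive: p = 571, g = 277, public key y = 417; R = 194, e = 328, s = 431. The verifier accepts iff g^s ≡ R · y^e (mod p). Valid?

g^s mod p:
277^2 = 76729 ≡ 215
277^4 ≡ 215^2 = 46225 ≡ 545
277^8 ≡ 545^2 = 297025 ≡ 105
277^16 ≡ 105^2 = 11025 ≡ 176
277^32 ≡ 176^2 = 30976 ≡ 142
277^64 ≡ 142^2 = 20164 ≡ 179
277^128 ≡ 179^2 = 32041 ≡ 65
277^256 ≡ 65^2 = 4225 ≡ 228
431 = 256 + 128 + 32 + 8 + 4 + 2 + 1, so 277^431 ≡ 228·65·142·105·545·215·277 ≡ 268 (mod 571)
R · y^e mod p:
417^2 = 173889 ≡ 305
417^4 ≡ 305^2 = 93025 ≡ 523
417^8 ≡ 523^2 = 273529 ≡ 20
417^16 ≡ 20^2 = 400
417^32 ≡ 400^2 = 160000 ≡ 120
417^64 ≡ 120^2 = 14400 ≡ 125
417^128 ≡ 125^2 = 15625 ≡ 208
417^256 ≡ 208^2 = 43264 ≡ 439
328 = 256 + 64 + 8, so 417^328 ≡ 439·125·20 ≡ 38 (mod 571)
194·38 = 7372 ≡ 520 (mod 571)
268 ≠ 520; the check fails.

no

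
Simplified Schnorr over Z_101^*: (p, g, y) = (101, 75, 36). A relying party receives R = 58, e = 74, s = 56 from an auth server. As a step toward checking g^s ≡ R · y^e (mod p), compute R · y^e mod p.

97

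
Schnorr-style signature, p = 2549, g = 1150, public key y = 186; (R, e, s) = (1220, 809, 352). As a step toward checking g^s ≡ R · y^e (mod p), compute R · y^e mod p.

2543

Squares mod 2549: 186^1≡186, 186^2≡1459, 186^4≡266, 186^8≡1933, 186^16≡2204, 186^32≡1771, 186^64≡1171, 186^128≡2428, 186^256≡1896, 186^512≡726
809 = 512 + 256 + 32 + 8 + 1, so 186^809 ≡ 726·1896·1771·1933·186 ≡ 1450 (mod 2549)
R · y^e ≡ 1220·1450 = 1769000 ≡ 2543 (mod 2549)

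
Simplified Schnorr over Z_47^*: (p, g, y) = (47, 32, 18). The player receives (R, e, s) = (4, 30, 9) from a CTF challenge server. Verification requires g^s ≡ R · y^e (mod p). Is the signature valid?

valid

g^s mod p:
Squares mod 47: 32^1≡32, 32^2≡37, 32^4≡6, 32^8≡36
9 = 8 + 1, so 32^9 ≡ 36·32 ≡ 24 (mod 47)
R · y^e mod p:
Squares mod 47: 18^1≡18, 18^2≡42, 18^4≡25, 18^8≡14, 18^16≡8
30 = 16 + 8 + 4 + 2, so 18^30 ≡ 8·14·25·42 ≡ 6 (mod 47)
4·6 = 24 ≡ 24 (mod 47)
24 ≡ 24 (mod 47); signature holds.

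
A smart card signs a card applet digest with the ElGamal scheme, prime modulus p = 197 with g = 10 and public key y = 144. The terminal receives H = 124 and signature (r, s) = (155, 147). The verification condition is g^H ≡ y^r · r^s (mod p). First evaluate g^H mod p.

10^2 = 100
10^4 ≡ 100^2 = 10000 ≡ 150
10^8 ≡ 150^2 = 22500 ≡ 42
10^16 ≡ 42^2 = 1764 ≡ 188
10^32 ≡ 188^2 = 35344 ≡ 81
10^64 ≡ 81^2 = 6561 ≡ 60
124 = 64 + 32 + 16 + 8 + 4, so 10^124 ≡ 60·81·188·42·150 ≡ 24 (mod 197)

24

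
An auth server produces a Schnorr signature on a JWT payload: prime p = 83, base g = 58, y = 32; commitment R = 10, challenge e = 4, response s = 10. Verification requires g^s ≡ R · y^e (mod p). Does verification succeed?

passes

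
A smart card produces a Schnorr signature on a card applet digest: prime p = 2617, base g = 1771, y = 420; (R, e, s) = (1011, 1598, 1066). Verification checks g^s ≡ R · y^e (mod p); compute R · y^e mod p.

2081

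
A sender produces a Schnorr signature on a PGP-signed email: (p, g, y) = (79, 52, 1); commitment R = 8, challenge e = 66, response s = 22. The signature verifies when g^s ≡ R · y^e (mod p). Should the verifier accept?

g^s mod p:
Squares mod 79: 52^1≡52, 52^2≡18, 52^4≡8, 52^8≡64, 52^16≡67
22 = 16 + 4 + 2, so 52^22 ≡ 67·8·18 ≡ 10 (mod 79)
R · y^e mod p:
Squares mod 79: 1^1≡1, 1^2≡1, 1^4≡1, 1^8≡1, 1^16≡1, 1^32≡1, 1^64≡1
66 = 64 + 2, so 1^66 ≡ 1·1 ≡ 1 (mod 79)
8·1 = 8 ≡ 8 (mod 79)
10 ≠ 8; the check fails.

reject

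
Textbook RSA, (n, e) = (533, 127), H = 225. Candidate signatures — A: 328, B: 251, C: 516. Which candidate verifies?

B

Candidate A: Squares mod 533: 328^1≡328, 328^2≡451, 328^4≡328, 328^8≡451, 328^16≡328, 328^32≡451, 328^64≡328; 127 = 64 + 32 + 16 + 8 + 4 + 2 + 1, so 328^127 ≡ 328·451·328·451·328·451·328 ≡ 328 (mod 533)
Candidate B: Squares mod 533: 251^1≡251, 251^2≡107, 251^4≡256, 251^8≡510, 251^16≡529, 251^32≡16, 251^64≡256; 127 = 64 + 32 + 16 + 8 + 4 + 2 + 1, so 251^127 ≡ 256·16·529·510·256·107·251 ≡ 225 (mod 533)
  → matches H = 225
Candidate C: Squares mod 533: 516^1≡516, 516^2≡289, 516^4≡373, 516^8≡16, 516^16≡256, 516^32≡510, 516^64≡529; 127 = 64 + 32 + 16 + 8 + 4 + 2 + 1, so 516^127 ≡ 529·510·256·16·373·289·516 ≡ 438 (mod 533)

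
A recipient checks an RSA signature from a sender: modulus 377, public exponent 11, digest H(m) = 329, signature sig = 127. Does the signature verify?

sig^2 ≡ 127^2 = 16129 ≡ 295
sig^4 ≡ 295^2 = 87025 ≡ 315
sig^8 ≡ 315^2 = 99225 ≡ 74
11 = 8 + 2 + 1, so sig^11 ≡ 74·295·127 ≡ 329 (mod 377)
Since 329 equals the digest 329, verification succeeds.

verifies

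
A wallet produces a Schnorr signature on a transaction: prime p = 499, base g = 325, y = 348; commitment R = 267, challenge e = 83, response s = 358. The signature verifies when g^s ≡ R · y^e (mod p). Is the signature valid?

invalid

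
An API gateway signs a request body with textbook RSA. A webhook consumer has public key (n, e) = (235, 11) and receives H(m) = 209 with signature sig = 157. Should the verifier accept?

reject

sig^2 ≡ 157^2 = 24649 ≡ 209
sig^4 ≡ 209^2 = 43681 ≡ 206
sig^8 ≡ 206^2 = 42436 ≡ 136
11 = 8 + 2 + 1, so sig^11 ≡ 136·209·157 ≡ 153 (mod 235)
sig^11 mod 235 = 153, but H(m) = 209.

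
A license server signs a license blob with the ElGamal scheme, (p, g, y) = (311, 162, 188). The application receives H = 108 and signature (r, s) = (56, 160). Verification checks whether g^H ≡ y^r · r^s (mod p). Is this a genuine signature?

Left side g^H mod p:
Squares mod 311: 162^1≡162, 162^2≡120, 162^4≡94, 162^8≡128, 162^16≡212, 162^32≡160, 162^64≡98
108 = 64 + 32 + 8 + 4, so 162^108 ≡ 98·160·128·94 ≡ 141 (mod 311)
Right side y^r · r^s mod p:
Squares mod 311: 188^1≡188, 188^2≡201, 188^4≡282, 188^8≡219, 188^16≡67, 188^32≡135
56 = 32 + 16 + 8, so 188^56 ≡ 135·67·219 ≡ 96 (mod 311)
Squares mod 311: 56^1≡56, 56^2≡26, 56^4≡54, 56^8≡117, 56^16≡5, 56^32≡25, 56^64≡3, 56^128≡9
160 = 128 + 32, so 56^160 ≡ 9·25 ≡ 225 (mod 311)
96·225 = 21600 ≡ 141 (mod 311)
141 ≡ 141 (mod 311), so the signature is genuine.

genuine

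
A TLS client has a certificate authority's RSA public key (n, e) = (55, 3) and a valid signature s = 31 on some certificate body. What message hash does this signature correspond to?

Squares mod 55: s^1≡31, s^2≡26
3 = 2 + 1, so s^3 ≡ 26·31 ≡ 36 (mod 55)

36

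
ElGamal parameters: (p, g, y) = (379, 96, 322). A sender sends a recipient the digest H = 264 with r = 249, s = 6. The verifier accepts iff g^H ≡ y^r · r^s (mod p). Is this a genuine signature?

forged

Left side g^H mod p:
96^2 = 9216 ≡ 120
96^4 ≡ 120^2 = 14400 ≡ 377
96^8 ≡ 377^2 = 142129 ≡ 4
96^16 ≡ 4^2 = 16
96^32 ≡ 16^2 = 256
96^64 ≡ 256^2 = 65536 ≡ 348
96^128 ≡ 348^2 = 121104 ≡ 203
96^256 ≡ 203^2 = 41209 ≡ 277
264 = 256 + 8, so 96^264 ≡ 277·4 ≡ 350 (mod 379)
Right side y^r · r^s mod p:
322^2 = 103684 ≡ 217
322^4 ≡ 217^2 = 47089 ≡ 93
322^8 ≡ 93^2 = 8649 ≡ 311
322^16 ≡ 311^2 = 96721 ≡ 76
322^32 ≡ 76^2 = 5776 ≡ 91
322^64 ≡ 91^2 = 8281 ≡ 322
322^128 ≡ 322^2 = 103684 ≡ 217
249 = 128 + 64 + 32 + 16 + 8 + 1, so 322^249 ≡ 217·322·91·76·311·322 ≡ 195 (mod 379)
249^2 = 62001 ≡ 224
249^4 ≡ 224^2 = 50176 ≡ 148
6 = 4 + 2, so 249^6 ≡ 148·224 ≡ 179 (mod 379)
195·179 = 34905 ≡ 37 (mod 379)
350 ≠ 37, so verification fails.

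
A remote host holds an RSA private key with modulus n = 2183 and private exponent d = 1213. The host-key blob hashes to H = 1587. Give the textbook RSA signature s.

1598

H^1213 mod 2183 = 1598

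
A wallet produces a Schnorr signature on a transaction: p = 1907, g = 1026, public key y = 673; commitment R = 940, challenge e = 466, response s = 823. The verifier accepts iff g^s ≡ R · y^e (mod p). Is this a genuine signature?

genuine

g^s mod p:
1026^2 = 1052676 ≡ 12
1026^4 ≡ 12^2 = 144
1026^8 ≡ 144^2 = 20736 ≡ 1666
1026^16 ≡ 1666^2 = 2775556 ≡ 871
1026^32 ≡ 871^2 = 758641 ≡ 1562
1026^64 ≡ 1562^2 = 2439844 ≡ 791
1026^128 ≡ 791^2 = 625681 ≡ 185
1026^256 ≡ 185^2 = 34225 ≡ 1806
1026^512 ≡ 1806^2 = 3261636 ≡ 666
823 = 512 + 256 + 32 + 16 + 4 + 2 + 1, so 1026^823 ≡ 666·1806·1562·871·144·12·1026 ≡ 1578 (mod 1907)
R · y^e mod p:
673^2 = 452929 ≡ 970
673^4 ≡ 970^2 = 940900 ≡ 749
673^8 ≡ 749^2 = 561001 ≡ 343
673^16 ≡ 343^2 = 117649 ≡ 1322
673^32 ≡ 1322^2 = 1747684 ≡ 872
673^64 ≡ 872^2 = 760384 ≡ 1398
673^128 ≡ 1398^2 = 1954404 ≡ 1636
673^256 ≡ 1636^2 = 2676496 ≡ 975
466 = 256 + 128 + 64 + 16 + 2, so 673^466 ≡ 975·1636·1398·1322·970 ≡ 95 (mod 1907)
940·95 = 89300 ≡ 1578 (mod 1907)
1578 ≡ 1578 (mod 1907); signature holds.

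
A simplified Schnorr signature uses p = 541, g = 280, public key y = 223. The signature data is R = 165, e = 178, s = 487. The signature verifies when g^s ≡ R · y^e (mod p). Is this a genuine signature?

forged

g^s mod p:
280^2 = 78400 ≡ 496
280^4 ≡ 496^2 = 246016 ≡ 402
280^8 ≡ 402^2 = 161604 ≡ 386
280^16 ≡ 386^2 = 148996 ≡ 221
280^32 ≡ 221^2 = 48841 ≡ 151
280^64 ≡ 151^2 = 22801 ≡ 79
280^128 ≡ 79^2 = 6241 ≡ 290
280^256 ≡ 290^2 = 84100 ≡ 245
487 = 256 + 128 + 64 + 32 + 4 + 2 + 1, so 280^487 ≡ 245·290·79·151·402·496·280 ≡ 445 (mod 541)
R · y^e mod p:
223^2 = 49729 ≡ 498
223^4 ≡ 498^2 = 248004 ≡ 226
223^8 ≡ 226^2 = 51076 ≡ 222
223^16 ≡ 222^2 = 49284 ≡ 53
223^32 ≡ 53^2 = 2809 ≡ 104
223^64 ≡ 104^2 = 10816 ≡ 537
223^128 ≡ 537^2 = 288369 ≡ 16
178 = 128 + 32 + 16 + 2, so 223^178 ≡ 16·104·53·498 ≡ 154 (mod 541)
165·154 = 25410 ≡ 524 (mod 541)
445 ≠ 524; the check fails.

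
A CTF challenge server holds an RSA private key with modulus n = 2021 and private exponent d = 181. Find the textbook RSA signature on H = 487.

H^2 ≡ 487^2 = 237169 ≡ 712
H^4 ≡ 712^2 = 506944 ≡ 1694
H^8 ≡ 1694^2 = 2869636 ≡ 1837
H^16 ≡ 1837^2 = 3374569 ≡ 1520
H^32 ≡ 1520^2 = 2310400 ≡ 397
H^64 ≡ 397^2 = 157609 ≡ 1992
H^128 ≡ 1992^2 = 3968064 ≡ 841
181 = 128 + 32 + 16 + 4 + 1, so H^181 ≡ 841·397·1520·1694·487 ≡ 455 (mod 2021)

455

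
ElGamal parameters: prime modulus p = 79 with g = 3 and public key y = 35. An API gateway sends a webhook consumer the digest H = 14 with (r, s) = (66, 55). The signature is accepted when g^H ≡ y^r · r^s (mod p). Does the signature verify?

does not verify

Left side g^H mod p:
3^2 = 9
3^4 ≡ 9^2 = 81 ≡ 2
3^8 ≡ 2^2 = 4
14 = 8 + 4 + 2, so 3^14 ≡ 4·2·9 ≡ 72 (mod 79)
Right side y^r · r^s mod p:
35^2 = 1225 ≡ 40
35^4 ≡ 40^2 = 1600 ≡ 20
35^8 ≡ 20^2 = 400 ≡ 5
35^16 ≡ 5^2 = 25
35^32 ≡ 25^2 = 625 ≡ 72
35^64 ≡ 72^2 = 5184 ≡ 49
66 = 64 + 2, so 35^66 ≡ 49·40 ≡ 64 (mod 79)
66^2 = 4356 ≡ 11
66^4 ≡ 11^2 = 121 ≡ 42
66^8 ≡ 42^2 = 1764 ≡ 26
66^16 ≡ 26^2 = 676 ≡ 44
66^32 ≡ 44^2 = 1936 ≡ 40
55 = 32 + 16 + 4 + 2 + 1, so 66^55 ≡ 40·44·42·11·66 ≡ 35 (mod 79)
64·35 = 2240 ≡ 28 (mod 79)
72 ≠ 28, so verification fails.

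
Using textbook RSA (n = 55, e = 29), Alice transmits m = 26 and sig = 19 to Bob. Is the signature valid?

sig^29 mod 55 = 29
29 ≠ 26, so verification fails.

invalid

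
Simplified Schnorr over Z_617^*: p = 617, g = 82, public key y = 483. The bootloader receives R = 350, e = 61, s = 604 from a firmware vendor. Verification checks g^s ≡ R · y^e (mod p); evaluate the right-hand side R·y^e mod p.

574

Squares mod 617: 483^1≡483, 483^2≡63, 483^4≡267, 483^8≡334, 483^16≡496, 483^32≡450
61 = 32 + 16 + 8 + 4 + 1, so 483^61 ≡ 450·496·334·267·483 ≡ 51 (mod 617)
R · y^e ≡ 350·51 = 17850 ≡ 574 (mod 617)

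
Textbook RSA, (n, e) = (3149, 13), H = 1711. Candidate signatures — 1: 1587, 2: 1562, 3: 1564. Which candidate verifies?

2

Candidate 1: Squares mod 3149: 1587^1≡1587, 1587^2≡2518, 1587^4≡1387, 1587^8≡2879; 13 = 8 + 4 + 1, so 1587^13 ≡ 2879·1387·1587 ≡ 1438 (mod 3149)
Candidate 2: Squares mod 3149: 1562^1≡1562, 1562^2≡2518, 1562^4≡1387, 1562^8≡2879; 13 = 8 + 4 + 1, so 1562^13 ≡ 2879·1387·1562 ≡ 1711 (mod 3149)
  → matches H = 1711
Candidate 3: Squares mod 3149: 1564^1≡1564, 1564^2≡2472, 1564^4≡1724, 1564^8≡2669; 13 = 8 + 4 + 1, so 1564^13 ≡ 2669·1724·1564 ≡ 869 (mod 3149)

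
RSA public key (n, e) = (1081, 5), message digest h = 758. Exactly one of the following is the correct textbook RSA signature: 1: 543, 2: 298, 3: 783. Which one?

2

Candidate 1: Squares mod 1081: 543^1≡543, 543^2≡817, 543^4≡512; 5 = 4 + 1, so 543^5 ≡ 512·543 ≡ 199 (mod 1081)
Candidate 2: Squares mod 1081: 298^1≡298, 298^2≡162, 298^4≡300; 5 = 4 + 1, so 298^5 ≡ 300·298 ≡ 758 (mod 1081)
  → matches h = 758
Candidate 3: Squares mod 1081: 783^1≡783, 783^2≡162, 783^4≡300; 5 = 4 + 1, so 783^5 ≡ 300·783 ≡ 323 (mod 1081)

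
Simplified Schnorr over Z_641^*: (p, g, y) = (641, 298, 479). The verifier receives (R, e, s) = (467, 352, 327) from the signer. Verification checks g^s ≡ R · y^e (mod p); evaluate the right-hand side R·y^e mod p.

582

479^2 = 229441 ≡ 604
479^4 ≡ 604^2 = 364816 ≡ 87
479^8 ≡ 87^2 = 7569 ≡ 518
479^16 ≡ 518^2 = 268324 ≡ 386
479^32 ≡ 386^2 = 148996 ≡ 284
479^64 ≡ 284^2 = 80656 ≡ 531
479^128 ≡ 531^2 = 281961 ≡ 562
479^256 ≡ 562^2 = 315844 ≡ 472
352 = 256 + 64 + 32, so 479^352 ≡ 472·531·284 ≡ 284 (mod 641)
R · y^e ≡ 467·284 = 132628 ≡ 582 (mod 641)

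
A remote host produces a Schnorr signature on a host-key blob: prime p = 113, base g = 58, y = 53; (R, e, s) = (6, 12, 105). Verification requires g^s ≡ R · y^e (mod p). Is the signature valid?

g^s mod p:
58^105 mod 113 = 71
R · y^e mod p:
53^12 mod 113 = 106
6·106 = 636 ≡ 71 (mod 113)
71 ≡ 71 (mod 113); signature holds.

valid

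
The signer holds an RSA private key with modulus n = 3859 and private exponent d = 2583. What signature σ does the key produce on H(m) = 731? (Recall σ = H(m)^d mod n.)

2074

Squares mod 3859: (H(m))^1≡731, (H(m))^2≡1819, (H(m))^4≡1598, (H(m))^8≡2805, (H(m))^16≡3383, (H(m))^32≡2754, (H(m))^64≡1581, (H(m))^128≡2788, (H(m))^256≡918, (H(m))^512≡1462, (H(m))^1024≡3417, (H(m))^2048≡2414
2583 = 2048 + 512 + 16 + 4 + 2 + 1, so (H(m))^2583 ≡ 2414·1462·3383·1598·1819·731 ≡ 2074 (mod 3859)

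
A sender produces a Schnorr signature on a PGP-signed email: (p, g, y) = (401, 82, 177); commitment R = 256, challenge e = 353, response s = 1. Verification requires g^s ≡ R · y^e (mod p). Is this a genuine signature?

g^s mod p:
82^1 mod 401 = 82
R · y^e mod p:
177^353 mod 401 = 205
256·205 = 52480 ≡ 350 (mod 401)
82 ≠ 350; the check fails.

forged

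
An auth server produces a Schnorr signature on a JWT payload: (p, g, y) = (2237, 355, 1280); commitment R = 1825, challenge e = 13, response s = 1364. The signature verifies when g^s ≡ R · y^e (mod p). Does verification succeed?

g^s mod p:
355^2 = 126025 ≡ 753
355^4 ≡ 753^2 = 567009 ≡ 1048
355^8 ≡ 1048^2 = 1098304 ≡ 2174
355^16 ≡ 2174^2 = 4726276 ≡ 1732
355^32 ≡ 1732^2 = 2999824 ≡ 7
355^64 ≡ 7^2 = 49
355^128 ≡ 49^2 = 2401 ≡ 164
355^256 ≡ 164^2 = 26896 ≡ 52
355^512 ≡ 52^2 = 2704 ≡ 467
355^1024 ≡ 467^2 = 218089 ≡ 1100
1364 = 1024 + 256 + 64 + 16 + 4, so 355^1364 ≡ 1100·52·49·1732·1048 ≡ 310 (mod 2237)
R · y^e mod p:
1280^2 = 1638400 ≡ 916
1280^4 ≡ 916^2 = 839056 ≡ 181
1280^8 ≡ 181^2 = 32761 ≡ 1443
13 = 8 + 4 + 1, so 1280^13 ≡ 1443·181·1280 ≡ 1301 (mod 2237)
1825·1301 = 2374325 ≡ 868 (mod 2237)
310 ≠ 868; the check fails.

fails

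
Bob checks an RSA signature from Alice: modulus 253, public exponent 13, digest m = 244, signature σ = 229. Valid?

σ^13 mod 253 = 91
The recovered value 91 does not match the digest 244.

no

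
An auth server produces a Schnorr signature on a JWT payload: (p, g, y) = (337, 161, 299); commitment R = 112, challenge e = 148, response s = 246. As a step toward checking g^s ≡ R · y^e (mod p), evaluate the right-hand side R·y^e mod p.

298

299^2 = 89401 ≡ 96
299^4 ≡ 96^2 = 9216 ≡ 117
299^8 ≡ 117^2 = 13689 ≡ 209
299^16 ≡ 209^2 = 43681 ≡ 208
299^32 ≡ 208^2 = 43264 ≡ 128
299^64 ≡ 128^2 = 16384 ≡ 208
299^128 ≡ 208^2 = 43264 ≡ 128
148 = 128 + 16 + 4, so 299^148 ≡ 128·208·117 ≡ 117 (mod 337)
R · y^e ≡ 112·117 = 13104 ≡ 298 (mod 337)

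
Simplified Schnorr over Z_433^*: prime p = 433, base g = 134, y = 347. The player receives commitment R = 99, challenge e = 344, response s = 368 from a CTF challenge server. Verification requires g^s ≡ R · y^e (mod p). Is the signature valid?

g^s mod p:
Squares mod 433: 134^1≡134, 134^2≡203, 134^4≡74, 134^8≡280, 134^16≡27, 134^32≡296, 134^64≡150, 134^128≡417, 134^256≡256
368 = 256 + 64 + 32 + 16, so 134^368 ≡ 256·150·296·27 ≡ 153 (mod 433)
R · y^e mod p:
Squares mod 433: 347^1≡347, 347^2≡35, 347^4≡359, 347^8≡280, 347^16≡27, 347^32≡296, 347^64≡150, 347^128≡417, 347^256≡256
344 = 256 + 64 + 16 + 8, so 347^344 ≡ 256·150·27·280 ≡ 16 (mod 433)
99·16 = 1584 ≡ 285 (mod 433)
153 ≠ 285; the check fails.

invalid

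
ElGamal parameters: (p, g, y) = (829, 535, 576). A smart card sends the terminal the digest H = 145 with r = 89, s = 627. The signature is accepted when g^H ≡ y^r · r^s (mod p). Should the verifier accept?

Left side g^H mod p:
535^2 = 286225 ≡ 220
535^4 ≡ 220^2 = 48400 ≡ 318
535^8 ≡ 318^2 = 101124 ≡ 815
535^16 ≡ 815^2 = 664225 ≡ 196
535^32 ≡ 196^2 = 38416 ≡ 282
535^64 ≡ 282^2 = 79524 ≡ 769
535^128 ≡ 769^2 = 591361 ≡ 284
145 = 128 + 16 + 1, so 535^145 ≡ 284·196·535 ≡ 73 (mod 829)
Right side y^r · r^s mod p:
576^2 = 331776 ≡ 176
576^4 ≡ 176^2 = 30976 ≡ 303
576^8 ≡ 303^2 = 91809 ≡ 619
576^16 ≡ 619^2 = 383161 ≡ 163
576^32 ≡ 163^2 = 26569 ≡ 41
576^64 ≡ 41^2 = 1681 ≡ 23
89 = 64 + 16 + 8 + 1, so 576^89 ≡ 23·163·619·576 ≡ 540 (mod 829)
89^2 = 7921 ≡ 460
89^4 ≡ 460^2 = 211600 ≡ 205
89^8 ≡ 205^2 = 42025 ≡ 575
89^16 ≡ 575^2 = 330625 ≡ 683
89^32 ≡ 683^2 = 466489 ≡ 591
89^64 ≡ 591^2 = 349281 ≡ 272
89^128 ≡ 272^2 = 73984 ≡ 203
89^256 ≡ 203^2 = 41209 ≡ 588
89^512 ≡ 588^2 = 345744 ≡ 51
627 = 512 + 64 + 32 + 16 + 2 + 1, so 89^627 ≡ 51·272·591·683·460·89 ≡ 722 (mod 829)
540·722 = 389880 ≡ 250 (mod 829)
73 ≠ 250, so verification fails.

reject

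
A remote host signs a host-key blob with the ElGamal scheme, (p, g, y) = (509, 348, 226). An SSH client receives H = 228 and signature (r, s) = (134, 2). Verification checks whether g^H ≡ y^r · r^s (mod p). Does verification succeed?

Left side g^H mod p:
348^2 = 121104 ≡ 471
348^4 ≡ 471^2 = 221841 ≡ 426
348^8 ≡ 426^2 = 181476 ≡ 272
348^16 ≡ 272^2 = 73984 ≡ 179
348^32 ≡ 179^2 = 32041 ≡ 483
348^64 ≡ 483^2 = 233289 ≡ 167
348^128 ≡ 167^2 = 27889 ≡ 403
228 = 128 + 64 + 32 + 4, so 348^228 ≡ 403·167·483·426 ≡ 43 (mod 509)
Right side y^r · r^s mod p:
226^2 = 51076 ≡ 176
226^4 ≡ 176^2 = 30976 ≡ 436
226^8 ≡ 436^2 = 190096 ≡ 239
226^16 ≡ 239^2 = 57121 ≡ 113
226^32 ≡ 113^2 = 12769 ≡ 44
226^64 ≡ 44^2 = 1936 ≡ 409
226^128 ≡ 409^2 = 167281 ≡ 329
134 = 128 + 4 + 2, so 226^134 ≡ 329·436·176 ≡ 253 (mod 509)
134^2 = 17956 ≡ 141
253·141 = 35673 ≡ 43 (mod 509)
43 ≡ 43 (mod 509), so the signature is genuine.

passes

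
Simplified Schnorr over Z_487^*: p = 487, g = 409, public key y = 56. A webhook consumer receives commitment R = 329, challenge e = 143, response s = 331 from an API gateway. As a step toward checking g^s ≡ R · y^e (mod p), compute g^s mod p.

409^2 = 167281 ≡ 240
409^4 ≡ 240^2 = 57600 ≡ 134
409^8 ≡ 134^2 = 17956 ≡ 424
409^16 ≡ 424^2 = 179776 ≡ 73
409^32 ≡ 73^2 = 5329 ≡ 459
409^64 ≡ 459^2 = 210681 ≡ 297
409^128 ≡ 297^2 = 88209 ≡ 62
409^256 ≡ 62^2 = 3844 ≡ 435
331 = 256 + 64 + 8 + 2 + 1, so 409^331 ≡ 435·297·424·240·409 ≡ 355 (mod 487)

355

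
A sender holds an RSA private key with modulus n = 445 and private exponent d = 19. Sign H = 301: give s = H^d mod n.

411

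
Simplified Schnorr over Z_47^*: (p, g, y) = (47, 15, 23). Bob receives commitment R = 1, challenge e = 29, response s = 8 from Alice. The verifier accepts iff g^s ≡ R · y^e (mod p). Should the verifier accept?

reject

g^s mod p:
15^2 = 225 ≡ 37
15^4 ≡ 37^2 = 1369 ≡ 6
15^8 ≡ 6^2 = 36
R · y^e mod p:
23^2 = 529 ≡ 12
23^4 ≡ 12^2 = 144 ≡ 3
23^8 ≡ 3^2 = 9
23^16 ≡ 9^2 = 81 ≡ 34
29 = 16 + 8 + 4 + 1, so 23^29 ≡ 34·9·3·23 ≡ 11 (mod 47)
1·11 = 11 ≡ 11 (mod 47)
36 ≠ 11; the check fails.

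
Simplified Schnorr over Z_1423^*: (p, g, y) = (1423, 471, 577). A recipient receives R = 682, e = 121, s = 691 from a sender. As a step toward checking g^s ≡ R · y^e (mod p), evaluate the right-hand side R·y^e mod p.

59

577^2 = 332929 ≡ 1370
577^4 ≡ 1370^2 = 1876900 ≡ 1386
577^8 ≡ 1386^2 = 1920996 ≡ 1369
577^16 ≡ 1369^2 = 1874161 ≡ 70
577^32 ≡ 70^2 = 4900 ≡ 631
577^64 ≡ 631^2 = 398161 ≡ 1144
121 = 64 + 32 + 16 + 8 + 1, so 577^121 ≡ 1144·631·70·1369·577 ≡ 1421 (mod 1423)
R · y^e ≡ 682·1421 = 969122 ≡ 59 (mod 1423)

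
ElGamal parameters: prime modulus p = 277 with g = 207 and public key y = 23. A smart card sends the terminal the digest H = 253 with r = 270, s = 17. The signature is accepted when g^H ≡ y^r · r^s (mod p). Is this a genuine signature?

Left side g^H mod p:
Squares mod 277: 207^1≡207, 207^2≡191, 207^4≡194, 207^8≡241, 207^16≡188, 207^32≡165, 207^64≡79, 207^128≡147
253 = 128 + 64 + 32 + 16 + 8 + 4 + 1, so 207^253 ≡ 147·79·165·188·241·194·207 ≡ 116 (mod 277)
Right side y^r · r^s mod p:
Squares mod 277: 23^1≡23, 23^2≡252, 23^4≡71, 23^8≡55, 23^16≡255, 23^32≡207, 23^64≡191, 23^128≡194, 23^256≡241
270 = 256 + 8 + 4 + 2, so 23^270 ≡ 241·55·71·252 ≡ 201 (mod 277)
Squares mod 277: 270^1≡270, 270^2≡49, 270^4≡185, 270^8≡154, 270^16≡171
17 = 16 + 1, so 270^17 ≡ 171·270 ≡ 188 (mod 277)
201·188 = 37788 ≡ 116 (mod 277)
116 ≡ 116 (mod 277), so the signature is genuine.

genuine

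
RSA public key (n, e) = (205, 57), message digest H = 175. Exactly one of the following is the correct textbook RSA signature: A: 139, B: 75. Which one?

B

Candidate A: 139^57 mod 205 = 174
Candidate B: 75^57 mod 205 = 175
  → matches H = 175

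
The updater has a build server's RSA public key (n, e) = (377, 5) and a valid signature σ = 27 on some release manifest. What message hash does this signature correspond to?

σ^2 ≡ 27^2 = 729 ≡ 352
σ^4 ≡ 352^2 = 123904 ≡ 248
5 = 4 + 1, so σ^5 ≡ 248·27 ≡ 287 (mod 377)

287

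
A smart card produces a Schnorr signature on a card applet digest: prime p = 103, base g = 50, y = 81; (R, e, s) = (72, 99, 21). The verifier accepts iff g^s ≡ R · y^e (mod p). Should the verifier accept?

accept

g^s mod p:
50^21 mod 103 = 14
R · y^e mod p:
81^99 mod 103 = 66
72·66 = 4752 ≡ 14 (mod 103)
14 ≡ 14 (mod 103); signature holds.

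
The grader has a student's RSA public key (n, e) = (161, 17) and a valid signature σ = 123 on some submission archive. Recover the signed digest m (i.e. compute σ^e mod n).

128

σ^2 ≡ 123^2 = 15129 ≡ 156
σ^4 ≡ 156^2 = 24336 ≡ 25
σ^8 ≡ 25^2 = 625 ≡ 142
σ^16 ≡ 142^2 = 20164 ≡ 39
17 = 16 + 1, so σ^17 ≡ 39·123 ≡ 128 (mod 161)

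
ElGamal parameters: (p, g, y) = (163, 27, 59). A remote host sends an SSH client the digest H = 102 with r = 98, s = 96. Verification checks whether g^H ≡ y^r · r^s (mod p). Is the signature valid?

Left side g^H mod p:
Squares mod 163: 27^1≡27, 27^2≡77, 27^4≡61, 27^8≡135, 27^16≡132, 27^32≡146, 27^64≡126
102 = 64 + 32 + 4 + 2, so 27^102 ≡ 126·146·61·77 ≡ 38 (mod 163)
Right side y^r · r^s mod p:
Squares mod 163: 59^1≡59, 59^2≡58, 59^4≡104, 59^8≡58, 59^16≡104, 59^32≡58, 59^64≡104
98 = 64 + 32 + 2, so 59^98 ≡ 104·58·58 ≡ 58 (mod 163)
Squares mod 163: 98^1≡98, 98^2≡150, 98^4≡6, 98^8≡36, 98^16≡155, 98^32≡64, 98^64≡21
96 = 64 + 32, so 98^96 ≡ 21·64 ≡ 40 (mod 163)
58·40 = 2320 ≡ 38 (mod 163)
38 ≡ 38 (mod 163), so the signature is genuine.

valid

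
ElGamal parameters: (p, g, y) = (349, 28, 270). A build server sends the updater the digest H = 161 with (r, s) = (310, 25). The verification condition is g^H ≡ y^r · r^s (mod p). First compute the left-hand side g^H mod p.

291

Squares mod 349: 28^1≡28, 28^2≡86, 28^4≡67, 28^8≡301, 28^16≡210, 28^32≡126, 28^64≡171, 28^128≡274
161 = 128 + 32 + 1, so 28^161 ≡ 274·126·28 ≡ 291 (mod 349)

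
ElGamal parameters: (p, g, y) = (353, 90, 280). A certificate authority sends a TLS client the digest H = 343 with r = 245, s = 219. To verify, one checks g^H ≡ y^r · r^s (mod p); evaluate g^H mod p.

249

90^343 mod 353 = 249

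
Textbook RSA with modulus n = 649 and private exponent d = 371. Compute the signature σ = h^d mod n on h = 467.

478

Squares mod 649: h^1≡467, h^2≡25, h^4≡625, h^8≡576, h^16≡137, h^32≡597, h^64≡108, h^128≡631, h^256≡324
371 = 256 + 64 + 32 + 16 + 2 + 1, so h^371 ≡ 324·108·597·137·25·467 ≡ 478 (mod 649)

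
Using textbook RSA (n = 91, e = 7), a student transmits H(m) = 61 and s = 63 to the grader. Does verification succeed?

fails

s^2 ≡ 63^2 = 3969 ≡ 56
s^4 ≡ 56^2 = 3136 ≡ 42
7 = 4 + 2 + 1, so s^7 ≡ 42·56·63 ≡ 28 (mod 91)
The recovered value 28 does not match the digest 61.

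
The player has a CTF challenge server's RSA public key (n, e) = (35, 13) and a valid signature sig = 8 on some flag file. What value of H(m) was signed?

8

sig^2 ≡ 8^2 = 64 ≡ 29
sig^4 ≡ 29^2 = 841 ≡ 1
sig^8 ≡ 1^2 = 1
13 = 8 + 4 + 1, so sig^13 ≡ 1·1·8 ≡ 8 (mod 35)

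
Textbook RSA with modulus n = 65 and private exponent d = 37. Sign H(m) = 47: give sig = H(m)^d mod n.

47

Squares mod 65: (H(m))^1≡47, (H(m))^2≡64, (H(m))^4≡1, (H(m))^8≡1, (H(m))^16≡1, (H(m))^32≡1
37 = 32 + 4 + 1, so (H(m))^37 ≡ 1·1·47 ≡ 47 (mod 65)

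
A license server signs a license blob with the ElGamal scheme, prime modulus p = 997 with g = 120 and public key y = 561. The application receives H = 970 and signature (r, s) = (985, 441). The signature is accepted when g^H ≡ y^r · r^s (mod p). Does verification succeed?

Left side g^H mod p:
120^2 = 14400 ≡ 442
120^4 ≡ 442^2 = 195364 ≡ 949
120^8 ≡ 949^2 = 900601 ≡ 310
120^16 ≡ 310^2 = 96100 ≡ 388
120^32 ≡ 388^2 = 150544 ≡ 994
120^64 ≡ 994^2 = 988036 ≡ 9
120^128 ≡ 9^2 = 81
120^256 ≡ 81^2 = 6561 ≡ 579
120^512 ≡ 579^2 = 335241 ≡ 249
970 = 512 + 256 + 128 + 64 + 8 + 2, so 120^970 ≡ 249·579·81·9·310·442 ≡ 93 (mod 997)
Right side y^r · r^s mod p:
561^2 = 314721 ≡ 666
561^4 ≡ 666^2 = 443556 ≡ 888
561^8 ≡ 888^2 = 788544 ≡ 914
561^16 ≡ 914^2 = 835396 ≡ 907
561^32 ≡ 907^2 = 822649 ≡ 124
561^64 ≡ 124^2 = 15376 ≡ 421
561^128 ≡ 421^2 = 177241 ≡ 772
561^256 ≡ 772^2 = 595984 ≡ 775
561^512 ≡ 775^2 = 600625 ≡ 431
985 = 512 + 256 + 128 + 64 + 16 + 8 + 1, so 561^985 ≡ 431·775·772·421·907·914·561 ≡ 48 (mod 997)
985^2 = 970225 ≡ 144
985^4 ≡ 144^2 = 20736 ≡ 796
985^8 ≡ 796^2 = 633616 ≡ 521
985^16 ≡ 521^2 = 271441 ≡ 257
985^32 ≡ 257^2 = 66049 ≡ 247
985^64 ≡ 247^2 = 61009 ≡ 192
985^128 ≡ 192^2 = 36864 ≡ 972
985^256 ≡ 972^2 = 944784 ≡ 625
441 = 256 + 128 + 32 + 16 + 8 + 1, so 985^441 ≡ 625·972·247·257·521·985 ≡ 812 (mod 997)
48·812 = 38976 ≡ 93 (mod 997)
93 ≡ 93 (mod 997), so the signature is genuine.

passes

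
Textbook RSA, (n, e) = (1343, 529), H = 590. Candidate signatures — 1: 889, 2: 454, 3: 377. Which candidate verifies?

2

Candidate 1: Squares mod 1343: 889^1≡889, 889^2≡637, 889^4≡183, 889^8≡1257, 889^16≡681, 889^32≡426, 889^64≡171, 889^128≡1038, 889^256≡358, 889^512≡579; 529 = 512 + 16 + 1, so 889^529 ≡ 579·681·889 ≡ 753 (mod 1343)
Candidate 2: Squares mod 1343: 454^1≡454, 454^2≡637, 454^4≡183, 454^8≡1257, 454^16≡681, 454^32≡426, 454^64≡171, 454^128≡1038, 454^256≡358, 454^512≡579; 529 = 512 + 16 + 1, so 454^529 ≡ 579·681·454 ≡ 590 (mod 1343)
  → matches H = 590
Candidate 3: Squares mod 1343: 377^1≡377, 377^2≡1114, 377^4≡64, 377^8≡67, 377^16≡460, 377^32≡749, 377^64≡970, 377^128≡800, 377^256≡732, 377^512≡1310; 529 = 512 + 16 + 1, so 377^529 ≡ 1310·460·377 ≡ 1006 (mod 1343)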